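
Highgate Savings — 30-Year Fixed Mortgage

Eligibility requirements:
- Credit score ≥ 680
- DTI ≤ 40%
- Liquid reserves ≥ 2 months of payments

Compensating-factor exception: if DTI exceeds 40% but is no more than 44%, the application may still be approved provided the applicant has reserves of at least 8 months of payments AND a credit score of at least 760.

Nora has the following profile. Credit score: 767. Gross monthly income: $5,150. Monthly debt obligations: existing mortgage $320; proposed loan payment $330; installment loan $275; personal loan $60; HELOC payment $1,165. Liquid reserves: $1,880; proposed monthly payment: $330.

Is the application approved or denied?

Credit score 767 ≥ 680 (meets base)
Total debts = (320 + 330 + 275 + 60 + 1,165) = 2,150. DTI: 2,150 ÷ 5,150 = 41.7%, over the 40% base limit.
Reserves: 1,880 ÷ 330 = 5.7 months (meets 2-month minimum)
41.7% falls in the override range (40%–44%), so the compensating-factor test applies.
Override check — reserves: 5.7 mo (short of 8); score: 767 (ok).
Compensating-factor requirement not fully met.

Denied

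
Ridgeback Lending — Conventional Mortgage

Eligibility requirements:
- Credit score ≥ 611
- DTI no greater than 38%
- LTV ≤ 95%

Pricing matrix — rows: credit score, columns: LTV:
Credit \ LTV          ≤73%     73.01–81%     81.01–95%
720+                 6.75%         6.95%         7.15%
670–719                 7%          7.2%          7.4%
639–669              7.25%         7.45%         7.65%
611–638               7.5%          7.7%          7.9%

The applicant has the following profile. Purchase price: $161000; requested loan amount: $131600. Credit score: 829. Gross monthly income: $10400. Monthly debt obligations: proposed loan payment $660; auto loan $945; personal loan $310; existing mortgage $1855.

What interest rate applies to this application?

7.15%

Credit score 829 ≥ 611; Total monthly debts = (660 + 945 + 310 + 1,855) = 3,770. DTI: 3,770 ÷ 10,400 = 36.2%, within the 38% cap
Loan-to-value = 131,600/161,000 = 81.7% — pass (95% max)
Row: 829 falls in 720+. Column: 81.7% falls in 81.01–95%. Rate = 7.15%.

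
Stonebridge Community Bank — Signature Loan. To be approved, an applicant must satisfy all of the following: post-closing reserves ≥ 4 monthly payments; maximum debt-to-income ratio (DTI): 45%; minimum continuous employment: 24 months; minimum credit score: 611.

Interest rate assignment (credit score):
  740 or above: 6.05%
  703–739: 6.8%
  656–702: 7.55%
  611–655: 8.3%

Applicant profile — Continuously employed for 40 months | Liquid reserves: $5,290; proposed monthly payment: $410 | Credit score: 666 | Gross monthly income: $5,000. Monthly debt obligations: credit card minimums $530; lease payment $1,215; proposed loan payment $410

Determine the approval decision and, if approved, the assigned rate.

Approved at 7.55%

Credit score 666 ≥ 611 (meets minimum)
Employment 40 ≥ 24 months
Total monthly debts = (530 + 1,215 + 410) = 2,155. DTI = 2,155/5,000 = 43.1% ≤ 45%
Reserves: 5,290 ÷ 410 = 12.9 months (meets 4-month minimum)
All requirements met. Score 666 falls in the 656–702 tier → 7.55%.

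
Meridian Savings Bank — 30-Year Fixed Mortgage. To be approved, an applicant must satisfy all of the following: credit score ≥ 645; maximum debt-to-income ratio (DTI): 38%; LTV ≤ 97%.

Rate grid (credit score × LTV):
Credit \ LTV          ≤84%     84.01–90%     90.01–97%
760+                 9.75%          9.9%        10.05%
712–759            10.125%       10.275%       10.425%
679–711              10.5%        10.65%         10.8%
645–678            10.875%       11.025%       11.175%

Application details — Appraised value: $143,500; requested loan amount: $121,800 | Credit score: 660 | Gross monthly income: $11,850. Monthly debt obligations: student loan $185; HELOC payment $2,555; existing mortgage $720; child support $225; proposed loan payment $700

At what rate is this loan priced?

Credit score 660 ≥ 645; Total monthly debts = (185 + 2,555 + 720 + 225 + 700) = 4,385. Debt-to-income = 4,385/11,850 = 37% — meets 38% limit
LTV = 121,800/143,500 = 84.9% ≤ 97%
Credit 660 → row 645–678; LTV 84.9% → column 84.01–90%. Grid cell → 11.025%.

11.025%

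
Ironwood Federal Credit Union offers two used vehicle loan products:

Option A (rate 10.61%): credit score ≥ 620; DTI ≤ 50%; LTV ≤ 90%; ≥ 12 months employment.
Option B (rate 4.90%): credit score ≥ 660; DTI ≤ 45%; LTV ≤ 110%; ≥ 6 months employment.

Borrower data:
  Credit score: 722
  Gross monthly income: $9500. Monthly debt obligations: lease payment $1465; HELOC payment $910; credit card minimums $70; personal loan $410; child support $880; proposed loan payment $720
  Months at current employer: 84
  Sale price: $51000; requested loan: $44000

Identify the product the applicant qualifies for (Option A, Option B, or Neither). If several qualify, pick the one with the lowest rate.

Total debts = (1,465 + 910 + 70 + 410 + 880 + 720) = 4,455; DTI = 4,455/9,500 = 46.9%.
LTV = 44,000/51,000 = 86.3%.
Option A: score 722 ≥ 620; DTI 46.9% ≤ 50%; LTV 86.3% ≤ 90%; employment 84 ≥ 12 mo → qualifies.
Option B: score 722 ≥ 660; DTI 46.9% > 45%; LTV 86.3% ≤ 110%; employment 84 ≥ 6 mo → does not qualify.

Option A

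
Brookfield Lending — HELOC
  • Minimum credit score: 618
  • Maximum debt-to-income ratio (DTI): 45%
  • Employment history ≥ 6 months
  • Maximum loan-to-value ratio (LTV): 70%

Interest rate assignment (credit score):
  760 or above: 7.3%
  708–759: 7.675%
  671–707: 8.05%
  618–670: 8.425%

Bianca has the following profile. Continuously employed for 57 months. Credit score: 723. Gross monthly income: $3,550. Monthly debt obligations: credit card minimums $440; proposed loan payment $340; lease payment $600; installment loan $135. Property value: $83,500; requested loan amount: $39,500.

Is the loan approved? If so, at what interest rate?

Approved at 7.675%

Credit score 723 ≥ 618 (meets minimum)
Employment 57 ≥ 6 months
Loan-to-value = 39,500/83,500 = 47.3% — pass (70% max)
Total monthly debts = (440 + 340 + 600 + 135) = 1,515. DTI: 1,515 ÷ 3,550 = 42.7%, within the 45% cap
All requirements met. Score 723 falls in the 708–759 tier → 7.675%.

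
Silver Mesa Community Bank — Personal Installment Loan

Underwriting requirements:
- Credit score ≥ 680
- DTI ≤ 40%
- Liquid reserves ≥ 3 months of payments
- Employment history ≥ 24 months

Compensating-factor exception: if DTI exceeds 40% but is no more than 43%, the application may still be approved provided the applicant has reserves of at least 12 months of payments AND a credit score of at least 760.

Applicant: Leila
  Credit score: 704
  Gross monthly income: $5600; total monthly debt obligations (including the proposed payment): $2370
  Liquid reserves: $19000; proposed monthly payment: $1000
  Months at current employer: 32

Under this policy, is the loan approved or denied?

Denied

Credit score 704 ≥ 680 (meets base)
DTI: 2,370 ÷ 5,600 = 42.3%, over the 40% base limit.
Reserves: 19,000 ÷ 1,000 = 19.0 months (meets 3-month minimum)
Employment 32 ≥ 24 months
DTI 42.3% is within the 40%–43% exception band; checking compensating factors.
Reserves 19.0 ≥ 12 months; credit score 704 < 760.
Override conditions not both satisfied; exception does not apply.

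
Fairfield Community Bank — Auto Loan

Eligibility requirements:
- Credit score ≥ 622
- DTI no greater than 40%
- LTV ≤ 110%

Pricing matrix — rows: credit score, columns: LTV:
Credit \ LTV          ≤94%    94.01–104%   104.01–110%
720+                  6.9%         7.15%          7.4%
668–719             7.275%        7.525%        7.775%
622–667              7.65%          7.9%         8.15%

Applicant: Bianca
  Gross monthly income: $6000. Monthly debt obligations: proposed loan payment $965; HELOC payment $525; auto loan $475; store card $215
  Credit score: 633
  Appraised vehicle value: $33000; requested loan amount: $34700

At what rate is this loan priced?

8.15%

Credit score 633 ≥ 622; Total monthly debts = (965 + 525 + 475 + 215) = 2,180. DTI = 2,180/6,000 = 36.3% ≤ 40%
Loan-to-value = 34,700/33,000 = 105.2% — pass (110% max)
Score 633 is in the 622–667 band; LTV 105.2% is in the 104.01–110% band → 8.15%.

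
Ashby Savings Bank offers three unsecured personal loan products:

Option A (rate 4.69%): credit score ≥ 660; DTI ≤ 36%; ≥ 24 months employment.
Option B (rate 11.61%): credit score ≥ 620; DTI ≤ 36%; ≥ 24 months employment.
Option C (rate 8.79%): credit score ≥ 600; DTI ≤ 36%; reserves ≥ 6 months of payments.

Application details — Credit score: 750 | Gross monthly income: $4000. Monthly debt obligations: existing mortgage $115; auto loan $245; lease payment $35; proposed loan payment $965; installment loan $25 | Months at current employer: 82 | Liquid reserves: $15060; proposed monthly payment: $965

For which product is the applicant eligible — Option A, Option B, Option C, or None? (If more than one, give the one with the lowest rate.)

Total debts = (115 + 245 + 35 + 965 + 25) = 1,385; DTI = 1,385/4,000 = 34.6%.
Reserves = 15,060/965 = 15.6 months.
Option A: score 750 ≥ 660; DTI 34.6% ≤ 36%; employment 82 ≥ 24 mo → qualifies.
Option B: score 750 ≥ 620; DTI 34.6% ≤ 36%; employment 82 ≥ 24 mo → qualifies.
Option C: score 750 ≥ 600; DTI 34.6% ≤ 36%; reserves 15.6 ≥ 6 mo → qualifies.
Qualifying: Option A, Option B, Option C. Lowest rate is 4.69% → Option A.

Option A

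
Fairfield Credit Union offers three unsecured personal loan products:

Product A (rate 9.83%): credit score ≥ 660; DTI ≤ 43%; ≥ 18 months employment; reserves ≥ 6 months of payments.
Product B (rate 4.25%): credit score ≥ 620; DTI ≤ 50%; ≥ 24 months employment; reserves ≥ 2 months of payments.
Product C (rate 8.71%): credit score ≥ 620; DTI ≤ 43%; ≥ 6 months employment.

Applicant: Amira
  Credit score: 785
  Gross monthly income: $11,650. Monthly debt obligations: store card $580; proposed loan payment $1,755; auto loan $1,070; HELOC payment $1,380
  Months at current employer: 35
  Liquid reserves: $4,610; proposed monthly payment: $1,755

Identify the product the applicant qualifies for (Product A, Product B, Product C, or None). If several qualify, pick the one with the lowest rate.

Product B

Total debts = (580 + 1,755 + 1,070 + 1,380) = 4,785; DTI = 4,785/11,650 = 41.1%.
Reserves = 4,610/1,755 = 2.6 months.
Product A: score 785 ≥ 660; DTI 41.1% ≤ 43%; employment 35 ≥ 18 mo; reserves 2.6 < 6 mo → does not qualify.
Product B: score 785 ≥ 620; DTI 41.1% ≤ 50%; employment 35 ≥ 24 mo; reserves 2.6 ≥ 2 mo → qualifies.
Product C: score 785 ≥ 620; DTI 41.1% ≤ 43%; employment 35 ≥ 6 mo → qualifies.
Qualifying: Product B, Product C. Lowest rate is 4.25% → Product B.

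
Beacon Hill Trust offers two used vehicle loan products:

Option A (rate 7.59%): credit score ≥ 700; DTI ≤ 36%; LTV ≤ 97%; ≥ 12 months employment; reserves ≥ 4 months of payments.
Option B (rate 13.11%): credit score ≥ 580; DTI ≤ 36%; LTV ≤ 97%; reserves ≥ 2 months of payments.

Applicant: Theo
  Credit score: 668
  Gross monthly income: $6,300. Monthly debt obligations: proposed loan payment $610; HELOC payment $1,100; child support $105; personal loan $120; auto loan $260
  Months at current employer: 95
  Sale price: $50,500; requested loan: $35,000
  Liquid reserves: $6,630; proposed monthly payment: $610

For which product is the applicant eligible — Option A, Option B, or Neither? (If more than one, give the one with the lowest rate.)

Option B

Total debts = (610 + 1,100 + 105 + 120 + 260) = 2,195; DTI = 2,195/6,300 = 34.8%.
LTV = 35,000/50,500 = 69.3%.
Reserves = 6,630/610 = 10.9 months.
Option A: score 668 < 700; DTI 34.8% ≤ 36%; LTV 69.3% ≤ 97%; employment 95 ≥ 12 mo; reserves 10.9 ≥ 4 mo → does not qualify.
Option B: score 668 ≥ 580; DTI 34.8% ≤ 36%; LTV 69.3% ≤ 97%; reserves 10.9 ≥ 2 mo → qualifies.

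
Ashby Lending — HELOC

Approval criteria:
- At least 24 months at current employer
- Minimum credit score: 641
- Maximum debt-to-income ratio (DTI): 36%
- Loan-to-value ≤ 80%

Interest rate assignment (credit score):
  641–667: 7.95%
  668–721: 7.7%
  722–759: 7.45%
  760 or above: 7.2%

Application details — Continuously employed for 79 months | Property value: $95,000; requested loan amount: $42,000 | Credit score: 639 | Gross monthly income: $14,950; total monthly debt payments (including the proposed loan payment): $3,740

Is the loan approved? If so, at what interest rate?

Denied

Credit score 639 < 641 (below minimum)
LTV: 42,000 ÷ 95,000 = 44.2%, within 80% cap
Employment 79 ≥ 24 months
Debt-to-income = 3,740/14,950 = 25% — meets 36% limit
Not all requirements met → denied.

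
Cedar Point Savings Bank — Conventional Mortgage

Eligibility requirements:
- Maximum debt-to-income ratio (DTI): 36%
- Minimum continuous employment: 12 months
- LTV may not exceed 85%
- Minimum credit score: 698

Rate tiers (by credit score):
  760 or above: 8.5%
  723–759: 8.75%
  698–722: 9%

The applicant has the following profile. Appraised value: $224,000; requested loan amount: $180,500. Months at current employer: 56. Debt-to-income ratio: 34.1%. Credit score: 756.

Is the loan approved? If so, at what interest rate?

Approved at 8.75%

Credit score 756 ≥ 698 (meets minimum)
Loan-to-value = 180,500/224,000 = 80.6% — pass (85% max)
Employment 56 ≥ 12 months
Debt-to-income 34.1% vs 36% cap — pass
All requirements met. Score 756 falls in the 723–759 tier → 8.75%.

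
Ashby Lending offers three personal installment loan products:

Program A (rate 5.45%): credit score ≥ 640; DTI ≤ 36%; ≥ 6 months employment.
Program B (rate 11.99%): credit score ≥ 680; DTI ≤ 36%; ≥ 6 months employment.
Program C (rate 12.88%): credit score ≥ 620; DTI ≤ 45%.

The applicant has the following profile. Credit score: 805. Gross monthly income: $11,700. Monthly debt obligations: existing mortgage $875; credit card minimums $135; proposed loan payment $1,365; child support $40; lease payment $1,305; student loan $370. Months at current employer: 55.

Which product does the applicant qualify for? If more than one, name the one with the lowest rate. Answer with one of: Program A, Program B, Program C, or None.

Program A

Total debts = (875 + 135 + 1,365 + 40 + 1,305 + 370) = 4,090; DTI = 4,090/11,700 = 35%.
Program A: score 805 ≥ 640; DTI 35% ≤ 36%; employment 55 ≥ 6 mo → qualifies.
Program B: score 805 ≥ 680; DTI 35% ≤ 36%; employment 55 ≥ 6 mo → qualifies.
Program C: score 805 ≥ 620; DTI 35% ≤ 45% → qualifies.
Qualifying: Program A, Program B, Program C. Lowest rate is 5.45% → Program A.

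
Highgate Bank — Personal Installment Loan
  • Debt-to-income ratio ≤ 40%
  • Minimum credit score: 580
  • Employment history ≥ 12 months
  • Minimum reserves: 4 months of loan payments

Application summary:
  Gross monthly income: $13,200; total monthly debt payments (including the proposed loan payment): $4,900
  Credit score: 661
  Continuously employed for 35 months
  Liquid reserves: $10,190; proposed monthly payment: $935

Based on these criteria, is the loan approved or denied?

Approved

DTI: 4,900 ÷ 13,200 = 37.1%, within the 40% cap
Credit score 661 ≥ 580 (meets)
Employment 35 ≥ 12 months
Liquid reserves cover 10,190/935 = 10.9 months — ≥ 4 required
All criteria satisfied.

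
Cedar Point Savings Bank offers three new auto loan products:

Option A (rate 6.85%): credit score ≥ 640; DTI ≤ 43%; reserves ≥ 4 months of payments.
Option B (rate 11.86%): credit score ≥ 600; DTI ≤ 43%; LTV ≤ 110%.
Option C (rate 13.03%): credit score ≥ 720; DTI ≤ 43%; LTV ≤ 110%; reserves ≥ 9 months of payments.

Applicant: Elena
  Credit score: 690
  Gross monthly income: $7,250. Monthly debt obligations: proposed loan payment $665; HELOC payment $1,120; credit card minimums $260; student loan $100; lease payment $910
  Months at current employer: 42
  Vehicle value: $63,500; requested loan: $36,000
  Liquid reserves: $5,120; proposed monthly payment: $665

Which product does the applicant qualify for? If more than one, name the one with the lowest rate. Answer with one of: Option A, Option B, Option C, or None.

Total debts = (665 + 1,120 + 260 + 100 + 910) = 3,055; DTI = 3,055/7,250 = 42.1%.
LTV = 36,000/63,500 = 56.7%.
Reserves = 5,120/665 = 7.7 months.
Option A: score 690 ≥ 640; DTI 42.1% ≤ 43%; reserves 7.7 ≥ 4 mo → qualifies.
Option B: score 690 ≥ 600; DTI 42.1% ≤ 43%; LTV 56.7% ≤ 110% → qualifies.
Option C: score 690 < 720; DTI 42.1% ≤ 43%; LTV 56.7% ≤ 110%; reserves 7.7 < 9 mo → does not qualify.
Qualifying: Option A, Option B. Lowest rate is 6.85% → Option A.

Option A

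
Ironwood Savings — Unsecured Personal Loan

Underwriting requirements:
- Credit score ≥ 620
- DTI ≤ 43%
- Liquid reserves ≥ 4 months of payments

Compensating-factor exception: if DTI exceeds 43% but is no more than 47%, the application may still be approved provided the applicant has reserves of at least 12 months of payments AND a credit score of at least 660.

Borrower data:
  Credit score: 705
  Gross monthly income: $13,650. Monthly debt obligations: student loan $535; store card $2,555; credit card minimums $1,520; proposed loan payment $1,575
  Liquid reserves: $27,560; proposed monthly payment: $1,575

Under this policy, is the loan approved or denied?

Credit score 705 ≥ 620 (meets base)
Total debts = (535 + 2,555 + 1,520 + 1,575) = 6,185. DTI = 6,185/13,650 = 45.3% > 43% — standard DTI limit exceeded.
Liquid reserves cover 27,560/1,575 = 17.5 months — ≥ 4 required
45.3% falls in the override range (43%–47%), so the compensating-factor test applies.
Reserves 17.5 ≥ 12 months; credit score 705 ≥ 660.
Both override conditions satisfied; DTI exception granted.

Approved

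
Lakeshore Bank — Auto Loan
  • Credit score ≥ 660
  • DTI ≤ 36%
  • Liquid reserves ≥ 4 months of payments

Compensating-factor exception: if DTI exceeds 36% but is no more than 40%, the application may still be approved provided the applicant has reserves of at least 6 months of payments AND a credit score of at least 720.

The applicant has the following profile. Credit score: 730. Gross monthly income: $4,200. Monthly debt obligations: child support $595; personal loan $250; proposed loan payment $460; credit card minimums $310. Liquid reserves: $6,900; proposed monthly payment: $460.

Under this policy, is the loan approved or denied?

Credit score 730 ≥ 660 (meets base)
Total debts = (595 + 250 + 460 + 310) = 1,615. DTI: 1,615 ÷ 4,200 = 38.5%, over the 36% base limit.
Liquid reserves cover 6,900/460 = 15.0 months — ≥ 4 required
38.5% falls in the override range (36%–40%), so the compensating-factor test applies.
Override check — reserves: 15.0 mo (ok); score: 730 (ok).
Both compensating conditions met → exception applies.

Approved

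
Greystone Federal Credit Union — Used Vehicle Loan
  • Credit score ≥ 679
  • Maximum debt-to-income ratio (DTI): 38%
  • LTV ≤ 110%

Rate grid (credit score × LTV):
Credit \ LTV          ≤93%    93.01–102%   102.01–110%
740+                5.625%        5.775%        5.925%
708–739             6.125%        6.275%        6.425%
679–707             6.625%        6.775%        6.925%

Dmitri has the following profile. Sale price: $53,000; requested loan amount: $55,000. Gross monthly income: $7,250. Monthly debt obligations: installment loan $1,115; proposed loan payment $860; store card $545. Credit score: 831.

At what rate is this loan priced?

5.925%

Credit score 831 ≥ 679; Total monthly debts = (1,115 + 860 + 545) = 2,520. Debt-to-income = 2,520/7,250 = 34.8% — meets 38% limit
LTV: 55,000 ÷ 53,000 = 103.8%, within 110% cap
Row: 831 falls in 740+. Column: 103.8% falls in 102.01–110%. Rate = 5.925%.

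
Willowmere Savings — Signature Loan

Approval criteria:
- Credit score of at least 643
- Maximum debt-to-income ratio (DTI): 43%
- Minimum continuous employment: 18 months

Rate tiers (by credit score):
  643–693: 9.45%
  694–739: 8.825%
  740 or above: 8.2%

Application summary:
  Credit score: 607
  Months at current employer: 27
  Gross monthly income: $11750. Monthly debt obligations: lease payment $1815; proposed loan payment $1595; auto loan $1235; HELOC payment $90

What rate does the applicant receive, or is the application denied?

Denied

Credit score 607 < 643 (below minimum)
Total monthly debts = (1,815 + 1,595 + 1,235 + 90) = 4,735. DTI: 4,735 ÷ 11,750 = 40.3%, within the 43% cap
Employment 27 ≥ 18 months
Not all requirements met → denied.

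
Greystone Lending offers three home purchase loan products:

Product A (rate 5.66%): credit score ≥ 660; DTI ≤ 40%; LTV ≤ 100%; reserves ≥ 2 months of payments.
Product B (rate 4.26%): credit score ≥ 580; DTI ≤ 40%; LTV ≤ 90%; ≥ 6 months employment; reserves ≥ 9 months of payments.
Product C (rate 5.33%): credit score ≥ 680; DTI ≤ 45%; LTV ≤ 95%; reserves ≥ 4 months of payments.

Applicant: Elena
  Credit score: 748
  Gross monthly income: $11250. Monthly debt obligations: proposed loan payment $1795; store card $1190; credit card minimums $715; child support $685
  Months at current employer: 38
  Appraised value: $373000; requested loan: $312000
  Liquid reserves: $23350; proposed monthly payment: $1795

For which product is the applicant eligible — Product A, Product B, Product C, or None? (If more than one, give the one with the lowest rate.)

Total debts = (1,795 + 1,190 + 715 + 685) = 4,385; DTI = 4,385/11,250 = 39%.
LTV = 312,000/373,000 = 83.6%.
Reserves = 23,350/1,795 = 13.0 months.
Product A: score 748 ≥ 660; DTI 39% ≤ 40%; LTV 83.6% ≤ 100%; reserves 13.0 ≥ 2 mo → qualifies.
Product B: score 748 ≥ 580; DTI 39% ≤ 40%; LTV 83.6% ≤ 90%; employment 38 ≥ 6 mo; reserves 13.0 ≥ 9 mo → qualifies.
Product C: score 748 ≥ 680; DTI 39% ≤ 45%; LTV 83.6% ≤ 95%; reserves 13.0 ≥ 4 mo → qualifies.
Qualifying: Product A, Product B, Product C. Lowest rate is 4.26% → Product B.

Product B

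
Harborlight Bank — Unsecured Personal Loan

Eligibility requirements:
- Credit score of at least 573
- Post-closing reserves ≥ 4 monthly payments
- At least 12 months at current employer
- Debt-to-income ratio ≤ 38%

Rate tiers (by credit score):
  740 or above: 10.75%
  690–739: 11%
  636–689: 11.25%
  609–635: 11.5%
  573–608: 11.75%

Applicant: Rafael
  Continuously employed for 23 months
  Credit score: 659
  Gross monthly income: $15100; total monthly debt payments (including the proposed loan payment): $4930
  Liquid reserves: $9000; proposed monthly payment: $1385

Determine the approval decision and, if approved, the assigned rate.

Approved at 11.25%

Credit score 659 ≥ 573 (meets minimum)
Liquid reserves cover 9,000/1,385 = 6.5 months — ≥ 4 required
DTI = 4,930/15,100 = 32.6% ≤ 38%
Employment 23 ≥ 12 months
All requirements met. Score 659 falls in the 636–689 tier → 11.25%.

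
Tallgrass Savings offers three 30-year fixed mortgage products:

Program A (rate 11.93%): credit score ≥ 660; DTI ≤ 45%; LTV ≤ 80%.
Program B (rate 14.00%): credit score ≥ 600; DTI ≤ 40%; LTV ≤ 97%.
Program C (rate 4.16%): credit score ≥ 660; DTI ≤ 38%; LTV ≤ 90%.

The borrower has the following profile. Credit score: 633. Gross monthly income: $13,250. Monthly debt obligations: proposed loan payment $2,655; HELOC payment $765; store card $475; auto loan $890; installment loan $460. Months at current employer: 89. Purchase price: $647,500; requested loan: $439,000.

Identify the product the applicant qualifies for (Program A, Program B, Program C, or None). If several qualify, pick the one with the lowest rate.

Program B

Total debts = (2,655 + 765 + 475 + 890 + 460) = 5,245; DTI = 5,245/13,250 = 39.6%.
LTV = 439,000/647,500 = 67.8%.
Program A: score 633 < 660; DTI 39.6% ≤ 45%; LTV 67.8% ≤ 80% → does not qualify.
Program B: score 633 ≥ 600; DTI 39.6% ≤ 40%; LTV 67.8% ≤ 97% → qualifies.
Program C: score 633 < 660; DTI 39.6% > 38%; LTV 67.8% ≤ 90% → does not qualify.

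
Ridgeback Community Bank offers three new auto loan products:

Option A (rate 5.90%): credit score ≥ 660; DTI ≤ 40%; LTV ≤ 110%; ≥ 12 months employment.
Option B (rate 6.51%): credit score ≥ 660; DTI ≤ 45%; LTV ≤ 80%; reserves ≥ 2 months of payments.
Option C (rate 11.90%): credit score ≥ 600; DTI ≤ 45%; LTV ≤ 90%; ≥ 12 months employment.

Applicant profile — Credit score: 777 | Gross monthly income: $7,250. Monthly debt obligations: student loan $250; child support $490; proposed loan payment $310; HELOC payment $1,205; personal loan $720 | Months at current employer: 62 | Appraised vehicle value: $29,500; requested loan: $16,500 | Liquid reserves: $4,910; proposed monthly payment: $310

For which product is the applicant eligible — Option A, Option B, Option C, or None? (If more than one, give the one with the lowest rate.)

Option B

Total debts = (250 + 490 + 310 + 1,205 + 720) = 2,975; DTI = 2,975/7,250 = 41%.
LTV = 16,500/29,500 = 55.9%.
Reserves = 4,910/310 = 15.8 months.
Option A: score 777 ≥ 660; DTI 41% > 40%; LTV 55.9% ≤ 110%; employment 62 ≥ 12 mo → does not qualify.
Option B: score 777 ≥ 660; DTI 41% ≤ 45%; LTV 55.9% ≤ 80%; reserves 15.8 ≥ 2 mo → qualifies.
Option C: score 777 ≥ 600; DTI 41% ≤ 45%; LTV 55.9% ≤ 90%; employment 62 ≥ 12 mo → qualifies.
Qualifying: Option B, Option C. Lowest rate is 6.51% → Option B.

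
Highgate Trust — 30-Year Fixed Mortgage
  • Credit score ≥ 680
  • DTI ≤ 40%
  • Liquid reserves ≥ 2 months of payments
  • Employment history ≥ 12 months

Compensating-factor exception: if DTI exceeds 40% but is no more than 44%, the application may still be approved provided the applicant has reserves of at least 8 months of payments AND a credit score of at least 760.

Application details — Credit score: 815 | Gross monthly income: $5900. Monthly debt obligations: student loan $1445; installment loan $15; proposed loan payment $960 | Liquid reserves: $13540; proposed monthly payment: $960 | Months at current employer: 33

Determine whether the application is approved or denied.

Credit score 815 ≥ 680 (meets base)
Total debts = (1,445 + 15 + 960) = 2,420. DTI = 2,420/5,900 = 41% > 40% — standard DTI limit exceeded.
Reserves = 13,540/960 = 14.1 months ≥ 2
Employment 33 ≥ 12 months
41% falls in the override range (40%–44%), so the compensating-factor test applies.
Override check — reserves: 14.1 mo (ok); score: 815 (ok).
Both compensating conditions met → exception applies.

Approved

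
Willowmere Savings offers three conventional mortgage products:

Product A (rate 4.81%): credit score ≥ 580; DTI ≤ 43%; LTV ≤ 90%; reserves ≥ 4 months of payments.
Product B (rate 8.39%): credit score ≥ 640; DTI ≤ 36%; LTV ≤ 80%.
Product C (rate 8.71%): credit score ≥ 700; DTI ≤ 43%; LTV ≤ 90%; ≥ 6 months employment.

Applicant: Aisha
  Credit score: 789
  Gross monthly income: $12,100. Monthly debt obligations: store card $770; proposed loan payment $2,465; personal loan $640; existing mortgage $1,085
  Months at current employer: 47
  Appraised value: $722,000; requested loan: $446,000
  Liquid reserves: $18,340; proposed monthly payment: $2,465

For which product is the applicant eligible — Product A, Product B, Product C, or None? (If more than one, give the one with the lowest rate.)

Product A

Total debts = (770 + 2,465 + 640 + 1,085) = 4,960; DTI = 4,960/12,100 = 41%.
LTV = 446,000/722,000 = 61.8%.
Reserves = 18,340/2,465 = 7.4 months.
Product A: score 789 ≥ 580; DTI 41% ≤ 43%; LTV 61.8% ≤ 90%; reserves 7.4 ≥ 4 mo → qualifies.
Product B: score 789 ≥ 640; DTI 41% > 36%; LTV 61.8% ≤ 80% → does not qualify.
Product C: score 789 ≥ 700; DTI 41% ≤ 43%; LTV 61.8% ≤ 90%; employment 47 ≥ 6 mo → qualifies.
Qualifying: Product A, Product C. Lowest rate is 4.81% → Product A.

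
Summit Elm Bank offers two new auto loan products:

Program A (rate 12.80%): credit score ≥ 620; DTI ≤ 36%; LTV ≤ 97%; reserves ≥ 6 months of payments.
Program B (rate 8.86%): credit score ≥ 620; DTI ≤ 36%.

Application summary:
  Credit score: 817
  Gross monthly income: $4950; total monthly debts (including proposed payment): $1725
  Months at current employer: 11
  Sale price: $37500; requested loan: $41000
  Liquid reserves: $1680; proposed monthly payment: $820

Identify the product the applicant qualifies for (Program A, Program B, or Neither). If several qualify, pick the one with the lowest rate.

DTI = 1,725/4,950 = 34.8%.
LTV = 41,000/37,500 = 109.3%.
Reserves = 1,680/820 = 2.0 months.
Program A: score 817 ≥ 620; DTI 34.8% ≤ 36%; LTV 109.3% > 97%; reserves 2.0 < 6 mo → does not qualify.
Program B: score 817 ≥ 620; DTI 34.8% ≤ 36% → qualifies.

Program B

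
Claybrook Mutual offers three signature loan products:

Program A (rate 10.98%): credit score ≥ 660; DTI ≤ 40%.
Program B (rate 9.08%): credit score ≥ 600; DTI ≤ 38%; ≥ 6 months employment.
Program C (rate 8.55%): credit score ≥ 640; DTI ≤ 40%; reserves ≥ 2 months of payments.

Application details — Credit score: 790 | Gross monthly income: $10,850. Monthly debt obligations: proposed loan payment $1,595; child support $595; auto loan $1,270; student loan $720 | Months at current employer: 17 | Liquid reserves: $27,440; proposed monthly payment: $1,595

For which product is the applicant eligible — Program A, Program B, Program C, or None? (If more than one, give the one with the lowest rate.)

Program C

Total debts = (1,595 + 595 + 1,270 + 720) = 4,180; DTI = 4,180/10,850 = 38.5%.
Reserves = 27,440/1,595 = 17.2 months.
Program A: score 790 ≥ 660; DTI 38.5% ≤ 40% → qualifies.
Program B: score 790 ≥ 600; DTI 38.5% > 38%; employment 17 ≥ 6 mo → does not qualify.
Program C: score 790 ≥ 640; DTI 38.5% ≤ 40%; reserves 17.2 ≥ 2 mo → qualifies.
Qualifying: Program A, Program C. Lowest rate is 8.55% → Program C.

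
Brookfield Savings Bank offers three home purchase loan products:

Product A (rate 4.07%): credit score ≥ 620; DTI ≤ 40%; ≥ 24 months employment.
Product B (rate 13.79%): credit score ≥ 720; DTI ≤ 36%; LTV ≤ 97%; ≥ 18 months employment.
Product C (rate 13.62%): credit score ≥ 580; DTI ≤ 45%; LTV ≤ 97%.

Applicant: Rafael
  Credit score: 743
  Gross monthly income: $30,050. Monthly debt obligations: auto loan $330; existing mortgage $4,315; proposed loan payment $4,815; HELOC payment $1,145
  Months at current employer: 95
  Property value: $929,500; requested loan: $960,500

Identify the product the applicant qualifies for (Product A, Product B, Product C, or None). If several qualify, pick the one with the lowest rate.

Product A

Total debts = (330 + 4,315 + 4,815 + 1,145) = 10,605; DTI = 10,605/30,050 = 35.3%.
LTV = 960,500/929,500 = 103.3%.
Product A: score 743 ≥ 620; DTI 35.3% ≤ 40%; employment 95 ≥ 24 mo → qualifies.
Product B: score 743 ≥ 720; DTI 35.3% ≤ 36%; LTV 103.3% > 97%; employment 95 ≥ 18 mo → does not qualify.
Product C: score 743 ≥ 580; DTI 35.3% ≤ 45%; LTV 103.3% > 97% → does not qualify.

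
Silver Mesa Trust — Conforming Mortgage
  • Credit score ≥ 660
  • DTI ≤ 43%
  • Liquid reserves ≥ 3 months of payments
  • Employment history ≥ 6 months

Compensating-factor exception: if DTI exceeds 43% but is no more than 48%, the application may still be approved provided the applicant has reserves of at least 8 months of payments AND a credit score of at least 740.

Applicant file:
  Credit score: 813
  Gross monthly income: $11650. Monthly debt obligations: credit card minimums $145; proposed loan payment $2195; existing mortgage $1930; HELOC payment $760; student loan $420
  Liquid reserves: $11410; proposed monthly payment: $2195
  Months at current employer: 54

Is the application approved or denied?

Denied

Credit score 813 ≥ 660 (meets base)
Total debts = (145 + 2,195 + 1,930 + 760 + 420) = 5,450. DTI: 5,450 ÷ 11,650 = 46.8%, over the 43% base limit.
Reserves = 11,410/2,195 = 5.2 months ≥ 3
Employment 54 ≥ 6 months
DTI 46.8% is within the 43%–48% exception band; checking compensating factors.
Override check — reserves: 5.2 mo (short of 8); score: 813 (ok).
Override conditions not both satisfied; exception does not apply.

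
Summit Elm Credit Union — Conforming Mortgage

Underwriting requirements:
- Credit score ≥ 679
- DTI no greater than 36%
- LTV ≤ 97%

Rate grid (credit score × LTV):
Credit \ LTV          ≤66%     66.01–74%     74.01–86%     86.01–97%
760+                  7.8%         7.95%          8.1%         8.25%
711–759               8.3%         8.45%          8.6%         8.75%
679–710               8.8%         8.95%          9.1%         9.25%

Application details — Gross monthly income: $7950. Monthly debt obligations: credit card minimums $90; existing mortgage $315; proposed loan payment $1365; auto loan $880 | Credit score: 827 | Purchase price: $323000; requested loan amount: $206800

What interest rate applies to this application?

Credit score 827 ≥ 679; Total monthly debts = (90 + 315 + 1,365 + 880) = 2,650. DTI = 2,650/7,950 = 33.3% ≤ 36%
LTV: 206,800 ÷ 323,000 = 64%, within 97% cap
Score 827 is in the 760+ band; LTV 64% is in the ≤66% band → 7.8%.

7.8%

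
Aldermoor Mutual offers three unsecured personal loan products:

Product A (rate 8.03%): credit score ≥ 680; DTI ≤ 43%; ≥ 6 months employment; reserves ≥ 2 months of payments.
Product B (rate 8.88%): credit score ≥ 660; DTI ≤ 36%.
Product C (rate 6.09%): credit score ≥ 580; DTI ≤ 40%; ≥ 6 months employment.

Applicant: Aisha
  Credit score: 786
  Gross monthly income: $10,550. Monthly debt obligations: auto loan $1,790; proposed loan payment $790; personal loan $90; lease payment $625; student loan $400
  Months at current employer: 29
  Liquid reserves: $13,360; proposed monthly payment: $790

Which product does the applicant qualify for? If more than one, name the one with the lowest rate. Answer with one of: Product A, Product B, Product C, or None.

Product C

Total debts = (1,790 + 790 + 90 + 625 + 400) = 3,695; DTI = 3,695/10,550 = 35%.
Reserves = 13,360/790 = 16.9 months.
Product A: score 786 ≥ 680; DTI 35% ≤ 43%; employment 29 ≥ 6 mo; reserves 16.9 ≥ 2 mo → qualifies.
Product B: score 786 ≥ 660; DTI 35% ≤ 36% → qualifies.
Product C: score 786 ≥ 580; DTI 35% ≤ 40%; employment 29 ≥ 6 mo → qualifies.
Qualifying: Product A, Product B, Product C. Lowest rate is 6.09% → Product C.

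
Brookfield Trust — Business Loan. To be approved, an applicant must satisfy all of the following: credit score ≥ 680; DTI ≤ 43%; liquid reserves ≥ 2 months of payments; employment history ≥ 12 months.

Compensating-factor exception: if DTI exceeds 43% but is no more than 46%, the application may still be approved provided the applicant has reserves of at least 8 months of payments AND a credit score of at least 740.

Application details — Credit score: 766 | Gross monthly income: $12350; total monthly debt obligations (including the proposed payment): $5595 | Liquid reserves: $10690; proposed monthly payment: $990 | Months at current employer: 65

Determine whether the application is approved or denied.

Credit score 766 ≥ 680 (meets base)
DTI: 5,595 ÷ 12,350 = 45.3%, over the 43% base limit.
Reserves: 10,690 ÷ 990 = 10.8 months (meets 2-month minimum)
Employment 65 ≥ 12 months
DTI 45.3% is within the 43%–46% exception band; checking compensating factors.
Override check — reserves: 10.8 mo (ok); score: 766 (ok).
Both override conditions satisfied; DTI exception granted.

Approved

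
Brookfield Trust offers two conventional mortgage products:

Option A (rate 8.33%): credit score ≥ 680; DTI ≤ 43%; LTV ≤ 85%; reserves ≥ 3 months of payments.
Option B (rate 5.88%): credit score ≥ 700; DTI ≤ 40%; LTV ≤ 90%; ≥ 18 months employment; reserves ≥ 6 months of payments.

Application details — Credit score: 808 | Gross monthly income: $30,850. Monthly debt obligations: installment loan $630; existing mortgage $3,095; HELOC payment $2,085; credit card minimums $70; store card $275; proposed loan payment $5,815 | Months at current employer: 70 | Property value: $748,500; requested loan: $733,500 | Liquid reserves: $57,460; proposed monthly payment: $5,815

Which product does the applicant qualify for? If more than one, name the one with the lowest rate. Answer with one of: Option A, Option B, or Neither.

Total debts = (630 + 3,095 + 2,085 + 70 + 275 + 5,815) = 11,970; DTI = 11,970/30,850 = 38.8%.
LTV = 733,500/748,500 = 98%.
Reserves = 57,460/5,815 = 9.9 months.
Option A: score 808 ≥ 680; DTI 38.8% ≤ 43%; LTV 98% > 85%; reserves 9.9 ≥ 3 mo → does not qualify.
Option B: score 808 ≥ 700; DTI 38.8% ≤ 40%; LTV 98% > 90%; employment 70 ≥ 18 mo; reserves 9.9 ≥ 6 mo → does not qualify.

Neither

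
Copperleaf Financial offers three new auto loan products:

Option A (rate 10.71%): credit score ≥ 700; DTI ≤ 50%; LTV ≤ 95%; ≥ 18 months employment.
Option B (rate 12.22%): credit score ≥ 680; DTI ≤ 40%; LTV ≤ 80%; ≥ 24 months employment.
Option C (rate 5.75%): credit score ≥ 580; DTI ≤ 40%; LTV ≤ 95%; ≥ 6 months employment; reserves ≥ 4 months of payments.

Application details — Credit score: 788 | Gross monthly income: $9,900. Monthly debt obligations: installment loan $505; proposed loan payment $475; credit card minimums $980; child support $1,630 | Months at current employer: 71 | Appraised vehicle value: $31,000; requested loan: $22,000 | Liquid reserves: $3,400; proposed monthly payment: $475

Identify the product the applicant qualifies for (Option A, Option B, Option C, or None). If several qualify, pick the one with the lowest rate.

Total debts = (505 + 475 + 980 + 1,630) = 3,590; DTI = 3,590/9,900 = 36.3%.
LTV = 22,000/31,000 = 71%.
Reserves = 3,400/475 = 7.2 months.
Option A: score 788 ≥ 700; DTI 36.3% ≤ 50%; LTV 71% ≤ 95%; employment 71 ≥ 18 mo → qualifies.
Option B: score 788 ≥ 680; DTI 36.3% ≤ 40%; LTV 71% ≤ 80%; employment 71 ≥ 24 mo → qualifies.
Option C: score 788 ≥ 580; DTI 36.3% ≤ 40%; LTV 71% ≤ 95%; employment 71 ≥ 6 mo; reserves 7.2 ≥ 4 mo → qualifies.
Qualifying: Option A, Option B, Option C. Lowest rate is 5.75% → Option C.

Option C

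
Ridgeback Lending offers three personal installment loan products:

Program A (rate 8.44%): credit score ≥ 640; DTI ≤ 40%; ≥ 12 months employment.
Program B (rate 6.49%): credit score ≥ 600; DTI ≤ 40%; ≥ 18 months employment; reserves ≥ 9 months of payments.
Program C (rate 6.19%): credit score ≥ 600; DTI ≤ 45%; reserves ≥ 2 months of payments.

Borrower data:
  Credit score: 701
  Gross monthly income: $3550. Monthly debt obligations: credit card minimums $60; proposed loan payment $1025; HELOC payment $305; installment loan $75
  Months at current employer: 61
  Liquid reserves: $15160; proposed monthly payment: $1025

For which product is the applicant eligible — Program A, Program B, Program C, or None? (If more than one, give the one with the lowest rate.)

Total debts = (60 + 1,025 + 305 + 75) = 1,465; DTI = 1,465/3,550 = 41.3%.
Reserves = 15,160/1,025 = 14.8 months.
Program A: score 701 ≥ 640; DTI 41.3% > 40%; employment 61 ≥ 12 mo → does not qualify.
Program B: score 701 ≥ 600; DTI 41.3% > 40%; employment 61 ≥ 18 mo; reserves 14.8 ≥ 9 mo → does not qualify.
Program C: score 701 ≥ 600; DTI 41.3% ≤ 45%; reserves 14.8 ≥ 2 mo → qualifies.

Program C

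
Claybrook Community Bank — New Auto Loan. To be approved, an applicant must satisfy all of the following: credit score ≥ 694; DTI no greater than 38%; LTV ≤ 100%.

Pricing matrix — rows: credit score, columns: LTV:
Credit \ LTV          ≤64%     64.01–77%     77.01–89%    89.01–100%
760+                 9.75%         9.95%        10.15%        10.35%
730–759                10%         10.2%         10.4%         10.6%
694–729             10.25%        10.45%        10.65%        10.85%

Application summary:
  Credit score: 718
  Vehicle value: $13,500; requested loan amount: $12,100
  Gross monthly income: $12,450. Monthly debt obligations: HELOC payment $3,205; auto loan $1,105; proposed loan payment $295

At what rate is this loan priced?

10.85%

Credit score 718 ≥ 694; Total monthly debts = (3,205 + 1,105 + 295) = 4,605. Debt-to-income = 4,605/12,450 = 37% — meets 38% limit
LTV: 12,100 ÷ 13,500 = 89.6%, within 100% cap
Score 718 is in the 694–729 band; LTV 89.6% is in the 89.01–100% band → 10.85%.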